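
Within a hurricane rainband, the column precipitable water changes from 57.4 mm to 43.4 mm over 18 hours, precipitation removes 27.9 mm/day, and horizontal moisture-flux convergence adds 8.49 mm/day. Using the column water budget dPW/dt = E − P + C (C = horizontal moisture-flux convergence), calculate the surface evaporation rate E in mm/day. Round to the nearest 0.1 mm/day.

E ≈ 0.7 mm/day

dPW/dt = (43.4 − 57.4) mm / (18/24 day) = -18.667 mm/day.
E = dPW/dt + P − C = (-18.667) + 27.9 − (8.49) = 0.7 mm/day.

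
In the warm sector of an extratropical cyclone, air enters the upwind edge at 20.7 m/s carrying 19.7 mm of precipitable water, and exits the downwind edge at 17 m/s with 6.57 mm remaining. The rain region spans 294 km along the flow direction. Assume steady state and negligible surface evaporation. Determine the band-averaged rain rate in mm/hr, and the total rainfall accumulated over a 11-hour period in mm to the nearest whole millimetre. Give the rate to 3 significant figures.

Column moisture flux per unit crosswind length is F = V × PW.
Inflow: F_in = 20.7 × 19.7 = 407.79 mm·m/s
Outflow: F_out = 17 × 6.57 = 111.69 mm·m/s
Steady-state rate R = (F_in − F_out)/L = (407.79 − 111.69) / 294000 m = 1.007e-03 mm/s.
R = 1.007e-03 × 3600 = 3.63 mm/hr.
Over 11 h: total = 3.63 × 11 = 39.93 ≈ 40 mm.

R ≈ 3.63 mm/hr; total ≈ 40 mm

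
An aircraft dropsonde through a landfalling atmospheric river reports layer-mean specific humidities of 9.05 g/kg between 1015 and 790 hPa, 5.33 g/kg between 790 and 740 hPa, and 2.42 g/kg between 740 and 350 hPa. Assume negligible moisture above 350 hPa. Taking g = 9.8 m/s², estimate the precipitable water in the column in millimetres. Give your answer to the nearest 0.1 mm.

Precipitable water is the column-integrated vapour mass per unit area: PW = (1/g) Σ q̄ Δp, with q in kg/kg and Δp in Pa (1 kg/m² of water = 1 mm).
Layer 1015–790 hPa: Δp = 225 hPa = 22500 Pa, q̄ = 0.00905 kg/kg → 0.00905 × 22500 / 9.8 = 20.78 mm
Layer 790–740 hPa: Δp = 50 hPa = 5000 Pa, q̄ = 0.00533 kg/kg → 0.00533 × 5000 / 9.8 = 2.72 mm
Layer 740–350 hPa: Δp = 390 hPa = 39000 Pa, q̄ = 0.00242 kg/kg → 0.00242 × 39000 / 9.8 = 9.63 mm
PW = 20.78 + 2.72 + 9.63 = 33.13 ≈ 33.1 mm.

PW ≈ 33.1 mm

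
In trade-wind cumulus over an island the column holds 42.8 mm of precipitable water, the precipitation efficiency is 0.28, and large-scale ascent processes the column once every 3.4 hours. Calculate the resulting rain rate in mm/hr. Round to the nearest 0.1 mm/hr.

R ≈ 3.5 mm/hr

Each overturning extracts ε × PW = 0.28 × 42.8 = 11.984 mm.
Rate = ε·PW / τ = 11.984 / 3.4 h = 3.5 mm/hr.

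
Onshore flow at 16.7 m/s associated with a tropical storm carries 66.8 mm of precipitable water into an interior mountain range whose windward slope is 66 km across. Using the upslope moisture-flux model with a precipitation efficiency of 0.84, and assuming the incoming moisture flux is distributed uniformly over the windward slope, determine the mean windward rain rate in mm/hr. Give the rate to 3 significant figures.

R ≈ 51.1 mm/hr

Incoming column moisture flux per unit ridge length: F = V × PW = 16.7 × 66.8 = 1115.56 mm·m/s.
Spread over the 66 km slope with efficiency ε = 0.84: R = ε·F/W = 0.84 × 1115.56 / 66000 m = 1.420e-02 mm/s.
R = 1.420e-02 × 3600 = 51.1 mm/hr.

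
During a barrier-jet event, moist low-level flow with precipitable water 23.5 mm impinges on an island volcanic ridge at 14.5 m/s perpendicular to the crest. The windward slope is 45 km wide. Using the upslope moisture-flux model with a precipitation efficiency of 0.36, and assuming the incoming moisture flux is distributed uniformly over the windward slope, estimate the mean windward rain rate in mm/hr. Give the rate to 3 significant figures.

R ≈ 9.81 mm/hr

Incoming column moisture flux per unit ridge length: F = V × PW = 14.5 × 23.5 = 340.75 mm·m/s.
Spread over the 45 km slope with efficiency ε = 0.36: R = ε·F/W = 0.36 × 340.75 / 45000 m = 2.726e-03 mm/s.
R = 2.726e-03 × 3600 = 9.81 mm/hr.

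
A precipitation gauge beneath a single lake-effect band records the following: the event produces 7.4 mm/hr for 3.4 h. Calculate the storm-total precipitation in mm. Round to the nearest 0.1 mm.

total ≈ 25.2 mm

Total = Σ Rᵢ Δtᵢ = 7.4 × 3.4
      = 25.16 = 25.2 mm.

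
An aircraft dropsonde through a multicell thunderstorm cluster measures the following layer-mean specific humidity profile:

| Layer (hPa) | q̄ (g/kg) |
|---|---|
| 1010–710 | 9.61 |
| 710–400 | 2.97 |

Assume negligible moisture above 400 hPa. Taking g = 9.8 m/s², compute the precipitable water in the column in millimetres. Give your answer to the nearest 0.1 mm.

Precipitable water is the column-integrated vapour mass per unit area: PW = (1/g) Σ q̄ Δp, with q in kg/kg and Δp in Pa (1 kg/m² of water = 1 mm).
Layer 1010–710 hPa: Δp = 300 hPa = 30000 Pa, q̄ = 0.00961 kg/kg → 0.00961 × 30000 / 9.8 = 29.42 mm
Layer 710–400 hPa: Δp = 310 hPa = 31000 Pa, q̄ = 0.00297 kg/kg → 0.00297 × 31000 / 9.8 = 9.39 mm
PW = 29.42 + 9.39 = 38.81 ≈ 38.8 mm.

PW ≈ 38.8 mm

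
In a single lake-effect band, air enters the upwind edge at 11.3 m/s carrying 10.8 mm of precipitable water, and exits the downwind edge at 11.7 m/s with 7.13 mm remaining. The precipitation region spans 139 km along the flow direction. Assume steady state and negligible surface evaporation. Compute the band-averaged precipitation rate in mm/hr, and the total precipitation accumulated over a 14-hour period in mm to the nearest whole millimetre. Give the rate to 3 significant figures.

Column moisture flux per unit crosswind length is F = V × PW.
Inflow: F_in = 11.3 × 10.8 = 122.04 mm·m/s
Outflow: F_out = 11.7 × 7.13 = 83.421 mm·m/s
Steady-state rate R = (F_in − F_out)/L = (122.04 − 83.421) / 139000 m = 2.778e-04 mm/s.
R = 2.778e-04 × 3600 = 1.00 mm/hr.
Over 14 h: total = 1.00 × 14 = 14 mm.

R ≈ 1.00 mm/hr; total ≈ 14 mm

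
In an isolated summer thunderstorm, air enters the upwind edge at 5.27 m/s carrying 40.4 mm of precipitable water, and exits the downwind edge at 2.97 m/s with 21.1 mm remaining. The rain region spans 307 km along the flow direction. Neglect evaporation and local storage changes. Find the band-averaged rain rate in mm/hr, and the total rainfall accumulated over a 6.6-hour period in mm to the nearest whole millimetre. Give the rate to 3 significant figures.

Column moisture flux per unit crosswind length is F = V × PW.
Inflow: F_in = 5.27 × 40.4 = 212.908 mm·m/s
Outflow: F_out = 2.97 × 21.1 = 62.667 mm·m/s
Steady-state rate R = (F_in − F_out)/L = (212.908 − 62.667) / 307000 m = 4.894e-04 mm/s.
R = 4.894e-04 × 3600 = 1.76 mm/hr.
Over 6.6 h: total = 1.76 × 6.6 = 11.616 ≈ 12 mm.

R ≈ 1.76 mm/hr; total ≈ 12 mm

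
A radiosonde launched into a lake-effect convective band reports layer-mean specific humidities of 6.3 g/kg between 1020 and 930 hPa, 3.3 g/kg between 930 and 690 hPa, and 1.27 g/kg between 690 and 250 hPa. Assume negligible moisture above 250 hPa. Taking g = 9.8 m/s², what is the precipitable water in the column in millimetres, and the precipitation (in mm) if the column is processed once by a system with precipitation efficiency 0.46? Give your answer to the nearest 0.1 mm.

PW ≈ 19.6 mm; precipitation ≈ 9.0 mm

Precipitable water is the column-integrated vapour mass per unit area: PW = (1/g) Σ q̄ Δp, with q in kg/kg and Δp in Pa (1 kg/m² of water = 1 mm).
Layer 1020–930 hPa: Δp = 90 hPa = 9000 Pa, q̄ = 0.0063 kg/kg → 0.0063 × 9000 / 9.8 = 5.79 mm
Layer 930–690 hPa: Δp = 240 hPa = 24000 Pa, q̄ = 0.0033 kg/kg → 0.0033 × 24000 / 9.8 = 8.08 mm
Layer 690–250 hPa: Δp = 440 hPa = 44000 Pa, q̄ = 0.00127 kg/kg → 0.00127 × 44000 / 9.8 = 5.70 mm
PW = 5.79 + 8.08 + 5.70 = 19.57 ≈ 19.6 mm.
Precipitation = ε × PW = 0.46 × 19.6 = 9.0 mm.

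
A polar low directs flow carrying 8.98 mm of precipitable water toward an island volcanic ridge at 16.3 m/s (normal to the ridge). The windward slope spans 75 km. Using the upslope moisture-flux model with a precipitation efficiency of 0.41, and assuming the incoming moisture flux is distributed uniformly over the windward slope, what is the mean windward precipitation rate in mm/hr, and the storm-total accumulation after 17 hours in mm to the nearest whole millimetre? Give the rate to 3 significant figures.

R ≈ 2.88 mm/hr; total ≈ 49 mm

Incoming column moisture flux per unit ridge length: F = V × PW = 16.3 × 8.98 = 146.374 mm·m/s.
Spread over the 75 km slope with efficiency ε = 0.41: R = ε·F/W = 0.41 × 146.374 / 75000 m = 8.002e-04 mm/s.
R = 8.002e-04 × 3600 = 2.88 mm/hr.
Over 17 h: total = 2.88 × 17 = 48.96 ≈ 49 mm.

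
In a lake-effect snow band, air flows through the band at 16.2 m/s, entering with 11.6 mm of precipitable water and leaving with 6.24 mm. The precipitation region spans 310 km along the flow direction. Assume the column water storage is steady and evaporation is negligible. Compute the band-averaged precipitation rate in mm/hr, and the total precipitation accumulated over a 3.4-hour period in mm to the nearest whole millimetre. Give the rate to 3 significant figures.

Column moisture flux per unit crosswind length is F = V × PW.
Inflow: F_in = 16.2 × 11.6 = 187.92 mm·m/s
Outflow: F_out = 16.2 × 6.24 = 101.088 mm·m/s
Steady-state rate R = (F_in − F_out)/L = (187.92 − 101.088) / 310000 m = 2.801e-04 mm/s.
R = 2.801e-04 × 3600 = 1.01 mm/hr.
Over 3.4 h: total = 1.01 × 3.4 = 3.434 ≈ 3 mm.

R ≈ 1.01 mm/hr; total ≈ 3 mm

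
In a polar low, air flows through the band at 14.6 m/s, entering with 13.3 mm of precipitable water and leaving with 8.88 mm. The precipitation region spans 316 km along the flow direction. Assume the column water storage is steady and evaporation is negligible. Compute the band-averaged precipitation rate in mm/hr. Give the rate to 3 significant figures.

R ≈ 0.735 mm/hr

Column moisture flux per unit crosswind length is F = V × PW.
Inflow: F_in = 14.6 × 13.3 = 194.18 mm·m/s
Outflow: F_out = 14.6 × 8.88 = 129.648 mm·m/s
Steady-state rate R = (F_in − F_out)/L = (194.18 − 129.648) / 316000 m = 2.042e-04 mm/s.
R = 2.042e-04 × 3600 = 0.735 mm/hr.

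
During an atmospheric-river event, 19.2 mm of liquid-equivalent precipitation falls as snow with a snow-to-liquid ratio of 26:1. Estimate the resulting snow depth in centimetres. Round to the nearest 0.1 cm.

Snow depth = liquid × ratio = 19.2 mm × 26 = 499.2 mm = 49.9 cm.

snow depth ≈ 49.9 cm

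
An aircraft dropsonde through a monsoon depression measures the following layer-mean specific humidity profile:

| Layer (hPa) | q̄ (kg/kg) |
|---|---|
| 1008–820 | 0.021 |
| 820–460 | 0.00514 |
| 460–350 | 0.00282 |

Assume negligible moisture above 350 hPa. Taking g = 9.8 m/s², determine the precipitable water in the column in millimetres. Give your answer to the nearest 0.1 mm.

PW ≈ 62.3 mm

Precipitable water is the column-integrated vapour mass per unit area: PW = (1/g) Σ q̄ Δp, with q in kg/kg and Δp in Pa (1 kg/m² of water = 1 mm).
Layer 1008–820 hPa: Δp = 188 hPa = 18800 Pa, q̄ = 0.021 kg/kg → 0.021 × 18800 / 9.8 = 40.29 mm
Layer 820–460 hPa: Δp = 360 hPa = 36000 Pa, q̄ = 0.00514 kg/kg → 0.00514 × 36000 / 9.8 = 18.88 mm
Layer 460–350 hPa: Δp = 110 hPa = 11000 Pa, q̄ = 0.00282 kg/kg → 0.00282 × 11000 / 9.8 = 3.17 mm
PW = 40.29 + 18.88 + 3.17 = 62.34 ≈ 62.3 mm.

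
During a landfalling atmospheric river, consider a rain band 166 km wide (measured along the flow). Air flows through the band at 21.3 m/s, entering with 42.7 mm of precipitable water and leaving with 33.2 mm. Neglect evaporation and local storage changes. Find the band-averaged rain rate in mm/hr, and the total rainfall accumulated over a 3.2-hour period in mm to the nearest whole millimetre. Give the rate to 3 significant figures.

R ≈ 4.39 mm/hr; total ≈ 14 mm

Column moisture flux per unit crosswind length is F = V × PW.
Inflow: F_in = 21.3 × 42.7 = 909.51 mm·m/s
Outflow: F_out = 21.3 × 33.2 = 707.16 mm·m/s
Steady-state rate R = (F_in − F_out)/L = (909.51 − 707.16) / 166000 m = 1.219e-03 mm/s.
R = 1.219e-03 × 3600 = 4.39 mm/hr.
Over 3.2 h: total = 4.39 × 3.2 = 14.048 ≈ 14 mm.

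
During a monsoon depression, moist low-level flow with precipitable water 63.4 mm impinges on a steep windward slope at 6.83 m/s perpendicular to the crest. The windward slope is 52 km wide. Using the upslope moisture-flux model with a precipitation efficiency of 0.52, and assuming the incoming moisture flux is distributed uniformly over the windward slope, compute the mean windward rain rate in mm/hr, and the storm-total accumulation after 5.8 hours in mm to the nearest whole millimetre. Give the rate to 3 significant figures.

Incoming column moisture flux per unit ridge length: F = V × PW = 6.83 × 63.4 = 433.022 mm·m/s.
Spread over the 52 km slope with efficiency ε = 0.52: R = ε·F/W = 0.52 × 433.022 / 52000 m = 4.330e-03 mm/s.
R = 4.330e-03 × 3600 = 15.6 mm/hr.
Over 5.8 h: total = 15.6 × 5.8 = 90.48 ≈ 90 mm.

R ≈ 15.6 mm/hr; total ≈ 90 mm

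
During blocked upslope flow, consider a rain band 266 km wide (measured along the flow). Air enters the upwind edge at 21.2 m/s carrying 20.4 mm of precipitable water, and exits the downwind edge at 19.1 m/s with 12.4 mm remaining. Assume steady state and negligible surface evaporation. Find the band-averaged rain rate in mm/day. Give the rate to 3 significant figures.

Column moisture flux per unit crosswind length is F = V × PW.
Inflow: F_in = 21.2 × 20.4 = 432.48 mm·m/s
Outflow: F_out = 19.1 × 12.4 = 236.84 mm·m/s
Steady-state rate R = (F_in − F_out)/L = (432.48 − 236.84) / 266000 m = 7.355e-04 mm/s.
R = 7.355e-04 × 3600 × 24 = 63.5 mm/day.

R ≈ 63.5 mm/day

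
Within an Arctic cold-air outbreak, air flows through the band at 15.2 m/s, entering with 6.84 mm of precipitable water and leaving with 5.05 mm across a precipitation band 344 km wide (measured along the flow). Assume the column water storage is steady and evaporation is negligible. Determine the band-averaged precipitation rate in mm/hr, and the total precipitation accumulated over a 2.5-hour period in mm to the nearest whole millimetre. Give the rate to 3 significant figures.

R ≈ 0.285 mm/hr; total ≈ 1 mm

Column moisture flux per unit crosswind length is F = V × PW.
Inflow: F_in = 15.2 × 6.84 = 103.968 mm·m/s
Outflow: F_out = 15.2 × 5.05 = 76.76 mm·m/s
Steady-state rate R = (F_in − F_out)/L = (103.968 − 76.76) / 344000 m = 7.909e-05 mm/s.
R = 7.909e-05 × 3600 = 0.285 mm/hr.
Over 2.5 h: total = 0.285 × 2.5 = 0.7125 ≈ 1 mm.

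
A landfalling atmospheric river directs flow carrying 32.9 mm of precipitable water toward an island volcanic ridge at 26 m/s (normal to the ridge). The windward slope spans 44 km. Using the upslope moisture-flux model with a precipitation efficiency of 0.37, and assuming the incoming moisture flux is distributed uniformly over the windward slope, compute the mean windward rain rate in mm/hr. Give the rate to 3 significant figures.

Incoming column moisture flux per unit ridge length: F = V × PW = 26 × 32.9 = 855.4 mm·m/s.
Spread over the 44 km slope with efficiency ε = 0.37: R = ε·F/W = 0.37 × 855.4 / 44000 m = 7.193e-03 mm/s.
R = 7.193e-03 × 3600 = 25.9 mm/hr.

R ≈ 25.9 mm/hr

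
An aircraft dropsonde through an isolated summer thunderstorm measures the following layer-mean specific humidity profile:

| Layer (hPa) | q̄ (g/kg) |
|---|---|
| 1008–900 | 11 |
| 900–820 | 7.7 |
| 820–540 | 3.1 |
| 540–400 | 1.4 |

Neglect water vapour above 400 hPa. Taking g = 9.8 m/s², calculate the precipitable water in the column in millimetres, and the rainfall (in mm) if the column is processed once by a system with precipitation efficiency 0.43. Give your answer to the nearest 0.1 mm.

PW ≈ 29.3 mm; rainfall ≈ 12.6 mm

Precipitable water is the column-integrated vapour mass per unit area: PW = (1/g) Σ q̄ Δp, with q in kg/kg and Δp in Pa (1 kg/m² of water = 1 mm).
Layer 1008–900 hPa: Δp = 108 hPa = 10800 Pa, q̄ = 0.011 kg/kg → 0.011 × 10800 / 9.8 = 12.12 mm
Layer 900–820 hPa: Δp = 80 hPa = 8000 Pa, q̄ = 0.0077 kg/kg → 0.0077 × 8000 / 9.8 = 6.29 mm
Layer 820–540 hPa: Δp = 280 hPa = 28000 Pa, q̄ = 0.0031 kg/kg → 0.0031 × 28000 / 9.8 = 8.86 mm
Layer 540–400 hPa: Δp = 140 hPa = 14000 Pa, q̄ = 0.0014 kg/kg → 0.0014 × 14000 / 9.8 = 2.00 mm
PW = 12.12 + 6.29 + 8.86 + 2.00 = 29.27 ≈ 29.3 mm.
Rainfall = ε × PW = 0.43 × 29.3 = 12.6 mm.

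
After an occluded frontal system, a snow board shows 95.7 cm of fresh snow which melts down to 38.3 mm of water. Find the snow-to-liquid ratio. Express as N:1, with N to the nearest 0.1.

ratio ≈ 25.0

Ratio = snow depth / SWE = 957 mm / 38.3 mm = 25.0, i.e. 25.0:1.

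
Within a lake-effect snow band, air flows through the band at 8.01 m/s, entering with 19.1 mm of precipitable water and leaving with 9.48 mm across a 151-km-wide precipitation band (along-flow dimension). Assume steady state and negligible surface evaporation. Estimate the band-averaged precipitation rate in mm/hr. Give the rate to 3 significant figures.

Column moisture flux per unit crosswind length is F = V × PW.
Inflow: F_in = 8.01 × 19.1 = 152.991 mm·m/s
Outflow: F_out = 8.01 × 9.48 = 75.9348 mm·m/s
Steady-state rate R = (F_in − F_out)/L = (152.991 − 75.9348) / 151000 m = 5.103e-04 mm/s.
R = 5.103e-04 × 3600 = 1.84 mm/hr.

R ≈ 1.84 mm/hr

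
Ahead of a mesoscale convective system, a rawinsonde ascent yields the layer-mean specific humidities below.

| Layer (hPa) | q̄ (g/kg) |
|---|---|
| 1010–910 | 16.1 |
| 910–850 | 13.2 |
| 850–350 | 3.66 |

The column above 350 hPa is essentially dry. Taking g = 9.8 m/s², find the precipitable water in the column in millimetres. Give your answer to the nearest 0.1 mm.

PW ≈ 43.2 mm

Precipitable water is the column-integrated vapour mass per unit area: PW = (1/g) Σ q̄ Δp, with q in kg/kg and Δp in Pa (1 kg/m² of water = 1 mm).
Layer 1010–910 hPa: Δp = 100 hPa = 10000 Pa, q̄ = 0.0161 kg/kg → 0.0161 × 10000 / 9.8 = 16.43 mm
Layer 910–850 hPa: Δp = 60 hPa = 6000 Pa, q̄ = 0.0132 kg/kg → 0.0132 × 6000 / 9.8 = 8.08 mm
Layer 850–350 hPa: Δp = 500 hPa = 50000 Pa, q̄ = 0.00366 kg/kg → 0.00366 × 50000 / 9.8 = 18.67 mm
PW = 16.43 + 8.08 + 18.67 = 43.18 ≈ 43.2 mm.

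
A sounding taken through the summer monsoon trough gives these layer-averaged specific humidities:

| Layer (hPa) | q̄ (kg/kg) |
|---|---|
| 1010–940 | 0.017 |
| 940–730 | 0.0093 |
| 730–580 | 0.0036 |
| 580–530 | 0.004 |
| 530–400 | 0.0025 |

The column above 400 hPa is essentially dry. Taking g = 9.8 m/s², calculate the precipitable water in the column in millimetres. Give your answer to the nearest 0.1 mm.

PW ≈ 42.9 mm

Precipitable water is the column-integrated vapour mass per unit area: PW = (1/g) Σ q̄ Δp, with q in kg/kg and Δp in Pa (1 kg/m² of water = 1 mm).
Layer 1010–940 hPa: Δp = 70 hPa = 7000 Pa, q̄ = 0.017 kg/kg → 0.017 × 7000 / 9.8 = 12.14 mm
Layer 940–730 hPa: Δp = 210 hPa = 21000 Pa, q̄ = 0.0093 kg/kg → 0.0093 × 21000 / 9.8 = 19.93 mm
Layer 730–580 hPa: Δp = 150 hPa = 15000 Pa, q̄ = 0.0036 kg/kg → 0.0036 × 15000 / 9.8 = 5.51 mm
Layer 580–530 hPa: Δp = 50 hPa = 5000 Pa, q̄ = 0.004 kg/kg → 0.004 × 5000 / 9.8 = 2.04 mm
Layer 530–400 hPa: Δp = 130 hPa = 13000 Pa, q̄ = 0.0025 kg/kg → 0.0025 × 13000 / 9.8 = 3.32 mm
PW = 12.14 + 19.93 + 5.51 + 2.04 + 3.32 = 42.94 ≈ 42.9 mm.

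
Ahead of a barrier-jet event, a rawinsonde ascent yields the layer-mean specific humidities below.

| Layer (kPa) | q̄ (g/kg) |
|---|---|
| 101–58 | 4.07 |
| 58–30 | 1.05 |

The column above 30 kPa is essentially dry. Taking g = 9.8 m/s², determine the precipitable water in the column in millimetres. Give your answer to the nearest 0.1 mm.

Precipitable water is the column-integrated vapour mass per unit area: PW = (1/g) Σ q̄ Δp, with q in kg/kg and Δp in Pa (1 kg/m² of water = 1 mm).
Layer 101–58 kPa: Δp = 430 hPa = 43000 Pa, q̄ = 0.00407 kg/kg → 0.00407 × 43000 / 9.8 = 17.86 mm
Layer 58–30 kPa: Δp = 280 hPa = 28000 Pa, q̄ = 0.00105 kg/kg → 0.00105 × 28000 / 9.8 = 3.00 mm
PW = 17.86 + 3.00 = 20.86 ≈ 20.9 mm.

PW ≈ 20.9 mm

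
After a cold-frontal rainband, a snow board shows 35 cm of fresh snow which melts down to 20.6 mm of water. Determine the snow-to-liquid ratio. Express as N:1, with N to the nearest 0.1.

Ratio = snow depth / SWE = 350 mm / 20.6 mm = 17.0, i.e. 17.0:1.

ratio ≈ 17.0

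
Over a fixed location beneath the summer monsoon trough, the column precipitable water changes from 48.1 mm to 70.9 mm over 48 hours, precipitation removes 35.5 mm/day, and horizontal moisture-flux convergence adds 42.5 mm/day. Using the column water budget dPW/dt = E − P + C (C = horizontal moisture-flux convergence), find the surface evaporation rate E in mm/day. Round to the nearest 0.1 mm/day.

E ≈ 4.4 mm/day

dPW/dt = (70.9 − 48.1) mm / (48/24 day) = +11.400 mm/day.
E = dPW/dt + P − C = (+11.400) + 35.5 − (42.5) = 4.4 mm/day.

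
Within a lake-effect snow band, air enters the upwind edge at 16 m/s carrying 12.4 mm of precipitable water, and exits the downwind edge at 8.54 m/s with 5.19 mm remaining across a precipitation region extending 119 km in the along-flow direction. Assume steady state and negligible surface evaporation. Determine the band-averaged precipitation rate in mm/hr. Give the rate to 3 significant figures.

R ≈ 4.66 mm/hr

Column moisture flux per unit crosswind length is F = V × PW.
Inflow: F_in = 16 × 12.4 = 198.4 mm·m/s
Outflow: F_out = 8.54 × 5.19 = 44.3226 mm·m/s
Steady-state rate R = (F_in − F_out)/L = (198.4 − 44.3226) / 119000 m = 1.295e-03 mm/s.
R = 1.295e-03 × 3600 = 4.66 mm/hr.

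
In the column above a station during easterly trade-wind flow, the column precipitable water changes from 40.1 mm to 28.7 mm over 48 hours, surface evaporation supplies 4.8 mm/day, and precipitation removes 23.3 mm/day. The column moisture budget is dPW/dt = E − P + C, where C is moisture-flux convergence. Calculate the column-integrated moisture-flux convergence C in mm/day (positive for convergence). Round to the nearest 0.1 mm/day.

C ≈ 12.8 mm/day

dPW/dt = (28.7 − 40.1) mm / (48/24 day) = -5.700 mm/day.
C = dPW/dt − E + P = (-5.700) − 4.8 + 23.3 = 12.8 mm/day.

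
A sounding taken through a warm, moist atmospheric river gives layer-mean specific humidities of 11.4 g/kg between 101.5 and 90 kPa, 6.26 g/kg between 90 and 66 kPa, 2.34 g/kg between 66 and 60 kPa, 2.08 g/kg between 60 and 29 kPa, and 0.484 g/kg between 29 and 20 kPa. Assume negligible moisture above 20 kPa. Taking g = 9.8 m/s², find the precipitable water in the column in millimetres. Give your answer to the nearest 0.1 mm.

Precipitable water is the column-integrated vapour mass per unit area: PW = (1/g) Σ q̄ Δp, with q in kg/kg and Δp in Pa (1 kg/m² of water = 1 mm).
Layer 101.5–90 kPa: Δp = 115 hPa = 11500 Pa, q̄ = 0.0114 kg/kg → 0.0114 × 11500 / 9.8 = 13.38 mm
Layer 90–66 kPa: Δp = 240 hPa = 24000 Pa, q̄ = 0.00626 kg/kg → 0.00626 × 24000 / 9.8 = 15.33 mm
Layer 66–60 kPa: Δp = 60 hPa = 6000 Pa, q̄ = 0.00234 kg/kg → 0.00234 × 6000 / 9.8 = 1.43 mm
Layer 60–29 kPa: Δp = 310 hPa = 31000 Pa, q̄ = 0.00208 kg/kg → 0.00208 × 31000 / 9.8 = 6.58 mm
Layer 29–20 kPa: Δp = 90 hPa = 9000 Pa, q̄ = 0.000484 kg/kg → 0.000484 × 9000 / 9.8 = 0.44 mm
PW = 13.38 + 15.33 + 1.43 + 6.58 + 0.44 = 37.16 ≈ 37.2 mm.

PW ≈ 37.2 mm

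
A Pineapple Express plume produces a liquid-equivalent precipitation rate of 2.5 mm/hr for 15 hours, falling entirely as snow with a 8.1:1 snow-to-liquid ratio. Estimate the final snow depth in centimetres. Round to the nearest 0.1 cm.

Liquid-equivalent depth = 2.5 × 15 = 37.5 mm.
Snow depth = 37.5 mm × 8.1 = 303.75 mm = 30.4 cm.

snow depth ≈ 30.4 cm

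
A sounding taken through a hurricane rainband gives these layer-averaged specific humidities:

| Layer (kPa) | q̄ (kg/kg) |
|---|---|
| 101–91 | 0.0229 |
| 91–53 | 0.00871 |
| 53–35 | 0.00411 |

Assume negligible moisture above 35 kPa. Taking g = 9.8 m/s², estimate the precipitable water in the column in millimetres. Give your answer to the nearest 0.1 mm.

PW ≈ 64.7 mm

Precipitable water is the column-integrated vapour mass per unit area: PW = (1/g) Σ q̄ Δp, with q in kg/kg and Δp in Pa (1 kg/m² of water = 1 mm).
Layer 101–91 kPa: Δp = 100 hPa = 10000 Pa, q̄ = 0.0229 kg/kg → 0.0229 × 10000 / 9.8 = 23.37 mm
Layer 91–53 kPa: Δp = 380 hPa = 38000 Pa, q̄ = 0.00871 kg/kg → 0.00871 × 38000 / 9.8 = 33.77 mm
Layer 53–35 kPa: Δp = 180 hPa = 18000 Pa, q̄ = 0.00411 kg/kg → 0.00411 × 18000 / 9.8 = 7.55 mm
PW = 23.37 + 33.77 + 7.55 = 64.69 ≈ 64.7 mm.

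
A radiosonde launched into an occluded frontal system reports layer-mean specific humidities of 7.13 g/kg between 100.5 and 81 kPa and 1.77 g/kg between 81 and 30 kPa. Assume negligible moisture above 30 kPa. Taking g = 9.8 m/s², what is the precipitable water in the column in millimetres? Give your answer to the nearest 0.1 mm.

PW ≈ 23.4 mm

Precipitable water is the column-integrated vapour mass per unit area: PW = (1/g) Σ q̄ Δp, with q in kg/kg and Δp in Pa (1 kg/m² of water = 1 mm).
Layer 100.5–81 kPa: Δp = 195 hPa = 19500 Pa, q̄ = 0.00713 kg/kg → 0.00713 × 19500 / 9.8 = 14.19 mm
Layer 81–30 kPa: Δp = 510 hPa = 51000 Pa, q̄ = 0.00177 kg/kg → 0.00177 × 51000 / 9.8 = 9.21 mm
PW = 14.19 + 9.21 = 23.40 ≈ 23.4 mm.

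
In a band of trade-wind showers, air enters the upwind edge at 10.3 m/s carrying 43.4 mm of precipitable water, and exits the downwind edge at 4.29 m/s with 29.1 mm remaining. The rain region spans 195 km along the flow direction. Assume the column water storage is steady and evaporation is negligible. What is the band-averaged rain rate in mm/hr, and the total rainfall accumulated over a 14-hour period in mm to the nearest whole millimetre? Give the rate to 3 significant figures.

Column moisture flux per unit crosswind length is F = V × PW.
Inflow: F_in = 10.3 × 43.4 = 447.02 mm·m/s
Outflow: F_out = 4.29 × 29.1 = 124.839 mm·m/s
Steady-state rate R = (F_in − F_out)/L = (447.02 − 124.839) / 195000 m = 1.652e-03 mm/s.
R = 1.652e-03 × 3600 = 5.95 mm/hr.
Over 14 h: total = 5.95 × 14 = 83.3 ≈ 83 mm.

R ≈ 5.95 mm/hr; total ≈ 83 mm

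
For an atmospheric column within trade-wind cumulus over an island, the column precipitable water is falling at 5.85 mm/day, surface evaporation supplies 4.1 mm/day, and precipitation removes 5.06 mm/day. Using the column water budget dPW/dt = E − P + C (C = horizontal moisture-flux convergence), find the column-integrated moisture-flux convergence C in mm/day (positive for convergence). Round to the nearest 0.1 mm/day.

C ≈ -4.9 mm/day

dPW/dt = -5.85 mm/day.
C = dPW/dt − E + P = (-5.85) − 4.1 + 5.06 = -4.9 mm/day.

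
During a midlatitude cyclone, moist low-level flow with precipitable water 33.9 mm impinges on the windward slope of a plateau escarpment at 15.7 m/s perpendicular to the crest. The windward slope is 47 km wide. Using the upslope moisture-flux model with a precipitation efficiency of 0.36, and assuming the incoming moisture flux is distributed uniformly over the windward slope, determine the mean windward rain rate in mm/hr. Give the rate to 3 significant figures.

R ≈ 14.7 mm/hr

Incoming column moisture flux per unit ridge length: F = V × PW = 15.7 × 33.9 = 532.23 mm·m/s.
Spread over the 47 km slope with efficiency ε = 0.36: R = ε·F/W = 0.36 × 532.23 / 47000 m = 4.077e-03 mm/s.
R = 4.077e-03 × 3600 = 14.7 mm/hr.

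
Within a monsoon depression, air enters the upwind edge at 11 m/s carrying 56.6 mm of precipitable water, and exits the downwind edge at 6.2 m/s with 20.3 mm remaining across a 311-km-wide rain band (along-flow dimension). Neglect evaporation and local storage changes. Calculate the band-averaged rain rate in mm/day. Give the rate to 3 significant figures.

R ≈ 138 mm/day

Column moisture flux per unit crosswind length is F = V × PW.
Inflow: F_in = 11 × 56.6 = 622.6 mm·m/s
Outflow: F_out = 6.2 × 20.3 = 125.86 mm·m/s
Steady-state rate R = (F_in − F_out)/L = (622.6 − 125.86) / 311000 m = 1.597e-03 mm/s.
R = 1.597e-03 × 3600 × 24 = 138 mm/day.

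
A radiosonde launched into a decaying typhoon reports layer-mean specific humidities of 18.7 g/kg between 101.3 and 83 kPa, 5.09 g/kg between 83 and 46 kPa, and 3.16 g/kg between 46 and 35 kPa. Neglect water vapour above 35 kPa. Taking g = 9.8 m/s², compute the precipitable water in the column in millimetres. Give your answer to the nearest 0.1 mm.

PW ≈ 57.7 mm

Precipitable water is the column-integrated vapour mass per unit area: PW = (1/g) Σ q̄ Δp, with q in kg/kg and Δp in Pa (1 kg/m² of water = 1 mm).
Layer 101.3–83 kPa: Δp = 183 hPa = 18300 Pa, q̄ = 0.0187 kg/kg → 0.0187 × 18300 / 9.8 = 34.92 mm
Layer 83–46 kPa: Δp = 370 hPa = 37000 Pa, q̄ = 0.00509 kg/kg → 0.00509 × 37000 / 9.8 = 19.22 mm
Layer 46–35 kPa: Δp = 110 hPa = 11000 Pa, q̄ = 0.00316 kg/kg → 0.00316 × 11000 / 9.8 = 3.55 mm
PW = 34.92 + 19.22 + 3.55 = 57.69 ≈ 57.7 mm.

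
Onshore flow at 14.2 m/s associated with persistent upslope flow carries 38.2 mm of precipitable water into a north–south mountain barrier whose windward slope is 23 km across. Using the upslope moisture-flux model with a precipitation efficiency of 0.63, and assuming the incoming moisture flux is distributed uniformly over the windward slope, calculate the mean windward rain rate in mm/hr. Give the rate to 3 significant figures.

Incoming column moisture flux per unit ridge length: F = V × PW = 14.2 × 38.2 = 542.44 mm·m/s.
Spread over the 23 km slope with efficiency ε = 0.63: R = ε·F/W = 0.63 × 542.44 / 23000 m = 1.486e-02 mm/s.
R = 1.486e-02 × 3600 = 53.5 mm/hr.

R ≈ 53.5 mm/hr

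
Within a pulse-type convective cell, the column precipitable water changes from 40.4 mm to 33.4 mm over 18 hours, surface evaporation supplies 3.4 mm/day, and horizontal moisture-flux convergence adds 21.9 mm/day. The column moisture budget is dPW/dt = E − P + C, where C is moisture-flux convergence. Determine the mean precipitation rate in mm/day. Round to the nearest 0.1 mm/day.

dPW/dt = (33.4 − 40.4) mm / (18/24 day) = -9.333 mm/day.
P = E + C − dPW/dt = 3.4 + (21.9) − (-9.333) = 34.6 mm/day.

P ≈ 34.6 mm/day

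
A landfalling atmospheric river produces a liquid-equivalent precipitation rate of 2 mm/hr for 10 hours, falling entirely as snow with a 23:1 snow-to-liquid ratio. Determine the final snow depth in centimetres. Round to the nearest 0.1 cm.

snow depth ≈ 46.0 cm

Liquid-equivalent depth = 2 × 10 = 20 mm.
Snow depth = 20 mm × 23 = 460 mm = 46.0 cm.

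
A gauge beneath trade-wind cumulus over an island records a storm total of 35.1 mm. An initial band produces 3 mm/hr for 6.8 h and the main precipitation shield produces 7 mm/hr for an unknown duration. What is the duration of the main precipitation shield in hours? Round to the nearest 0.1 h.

Known phases: 3 × 6.8 = 20.4 mm.
Remaining depth = 35.1 − 20.4 = 14.7 mm.
Duration = 14.7 / 7 = 2.1 h.

duration ≈ 2.1 h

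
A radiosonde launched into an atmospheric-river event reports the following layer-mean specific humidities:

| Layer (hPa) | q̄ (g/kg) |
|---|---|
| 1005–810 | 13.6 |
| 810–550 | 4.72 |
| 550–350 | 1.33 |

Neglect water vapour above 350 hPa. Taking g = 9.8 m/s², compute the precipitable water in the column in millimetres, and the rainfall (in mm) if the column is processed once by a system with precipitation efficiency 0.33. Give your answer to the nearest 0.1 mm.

Precipitable water is the column-integrated vapour mass per unit area: PW = (1/g) Σ q̄ Δp, with q in kg/kg and Δp in Pa (1 kg/m² of water = 1 mm).
Layer 1005–810 hPa: Δp = 195 hPa = 19500 Pa, q̄ = 0.0136 kg/kg → 0.0136 × 19500 / 9.8 = 27.06 mm
Layer 810–550 hPa: Δp = 260 hPa = 26000 Pa, q̄ = 0.00472 kg/kg → 0.00472 × 26000 / 9.8 = 12.52 mm
Layer 550–350 hPa: Δp = 200 hPa = 20000 Pa, q̄ = 0.00133 kg/kg → 0.00133 × 20000 / 9.8 = 2.71 mm
PW = 27.06 + 12.52 + 2.71 = 42.29 ≈ 42.3 mm.
Rainfall = ε × PW = 0.33 × 42.3 = 14.0 mm.

PW ≈ 42.3 mm; rainfall ≈ 14.0 mm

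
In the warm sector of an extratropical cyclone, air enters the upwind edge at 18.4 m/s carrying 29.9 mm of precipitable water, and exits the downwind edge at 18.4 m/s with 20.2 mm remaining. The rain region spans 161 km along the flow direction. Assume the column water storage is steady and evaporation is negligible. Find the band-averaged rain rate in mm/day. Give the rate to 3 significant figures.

Column moisture flux per unit crosswind length is F = V × PW.
Inflow: F_in = 18.4 × 29.9 = 550.16 mm·m/s
Outflow: F_out = 18.4 × 20.2 = 371.68 mm·m/s
Steady-state rate R = (F_in − F_out)/L = (550.16 − 371.68) / 161000 m = 1.109e-03 mm/s.
R = 1.109e-03 × 3600 × 24 = 95.8 mm/day.

R ≈ 95.8 mm/day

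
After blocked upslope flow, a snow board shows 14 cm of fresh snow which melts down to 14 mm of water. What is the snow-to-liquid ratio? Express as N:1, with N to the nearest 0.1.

ratio ≈ 10.0

Ratio = snow depth / SWE = 140 mm / 14 mm = 10.0, i.e. 10.0:1.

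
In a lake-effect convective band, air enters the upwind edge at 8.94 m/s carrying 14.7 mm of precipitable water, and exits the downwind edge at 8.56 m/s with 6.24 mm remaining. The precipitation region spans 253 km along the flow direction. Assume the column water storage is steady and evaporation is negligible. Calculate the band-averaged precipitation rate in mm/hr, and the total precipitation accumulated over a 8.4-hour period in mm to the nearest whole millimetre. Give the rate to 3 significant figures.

R ≈ 1.11 mm/hr; total ≈ 9 mm

Column moisture flux per unit crosswind length is F = V × PW.
Inflow: F_in = 8.94 × 14.7 = 131.418 mm·m/s
Outflow: F_out = 8.56 × 6.24 = 53.4144 mm·m/s
Steady-state rate R = (F_in − F_out)/L = (131.418 − 53.4144) / 253000 m = 3.083e-04 mm/s.
R = 3.083e-04 × 3600 = 1.11 mm/hr.
Over 8.4 h: total = 1.11 × 8.4 = 9.324 ≈ 9 mm.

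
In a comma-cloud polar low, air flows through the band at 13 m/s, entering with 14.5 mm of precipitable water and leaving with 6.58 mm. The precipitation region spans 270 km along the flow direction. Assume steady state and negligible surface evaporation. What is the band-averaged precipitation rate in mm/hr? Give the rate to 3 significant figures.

R ≈ 1.37 mm/hr

Column moisture flux per unit crosswind length is F = V × PW.
Inflow: F_in = 13 × 14.5 = 188.5 mm·m/s
Outflow: F_out = 13 × 6.58 = 85.54 mm·m/s
Steady-state rate R = (F_in − F_out)/L = (188.5 − 85.54) / 270000 m = 3.813e-04 mm/s.
R = 3.813e-04 × 3600 = 1.37 mm/hr.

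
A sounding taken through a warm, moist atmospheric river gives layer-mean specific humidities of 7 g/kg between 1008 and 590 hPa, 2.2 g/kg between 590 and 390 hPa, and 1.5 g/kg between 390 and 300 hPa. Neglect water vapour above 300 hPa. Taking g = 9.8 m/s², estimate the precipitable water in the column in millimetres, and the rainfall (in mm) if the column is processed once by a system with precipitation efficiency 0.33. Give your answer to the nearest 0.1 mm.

Precipitable water is the column-integrated vapour mass per unit area: PW = (1/g) Σ q̄ Δp, with q in kg/kg and Δp in Pa (1 kg/m² of water = 1 mm).
Layer 1008–590 hPa: Δp = 418 hPa = 41800 Pa, q̄ = 0.007 kg/kg → 0.007 × 41800 / 9.8 = 29.86 mm
Layer 590–390 hPa: Δp = 200 hPa = 20000 Pa, q̄ = 0.0022 kg/kg → 0.0022 × 20000 / 9.8 = 4.49 mm
Layer 390–300 hPa: Δp = 90 hPa = 9000 Pa, q̄ = 0.0015 kg/kg → 0.0015 × 9000 / 9.8 = 1.38 mm
PW = 29.86 + 4.49 + 1.38 = 35.73 ≈ 35.7 mm.
Rainfall = ε × PW = 0.33 × 35.7 = 11.8 mm.

PW ≈ 35.7 mm; rainfall ≈ 11.8 mm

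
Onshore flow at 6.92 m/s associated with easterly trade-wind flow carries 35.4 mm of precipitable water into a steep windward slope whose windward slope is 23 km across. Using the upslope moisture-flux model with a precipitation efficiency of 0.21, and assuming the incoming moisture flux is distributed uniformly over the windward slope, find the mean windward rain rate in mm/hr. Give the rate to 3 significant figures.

R ≈ 8.05 mm/hr

Incoming column moisture flux per unit ridge length: F = V × PW = 6.92 × 35.4 = 244.968 mm·m/s.
Spread over the 23 km slope with efficiency ε = 0.21: R = ε·F/W = 0.21 × 244.968 / 23000 m = 2.237e-03 mm/s.
R = 2.237e-03 × 3600 = 8.05 mm/hr.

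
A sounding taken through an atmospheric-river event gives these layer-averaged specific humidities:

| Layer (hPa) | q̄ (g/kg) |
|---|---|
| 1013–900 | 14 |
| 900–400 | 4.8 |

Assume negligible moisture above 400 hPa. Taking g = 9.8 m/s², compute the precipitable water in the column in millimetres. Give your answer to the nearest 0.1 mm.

Precipitable water is the column-integrated vapour mass per unit area: PW = (1/g) Σ q̄ Δp, with q in kg/kg and Δp in Pa (1 kg/m² of water = 1 mm).
Layer 1013–900 hPa: Δp = 113 hPa = 11300 Pa, q̄ = 0.014 kg/kg → 0.014 × 11300 / 9.8 = 16.14 mm
Layer 900–400 hPa: Δp = 500 hPa = 50000 Pa, q̄ = 0.0048 kg/kg → 0.0048 × 50000 / 9.8 = 24.49 mm
PW = 16.14 + 24.49 = 40.63 ≈ 40.6 mm.

PW ≈ 40.6 mm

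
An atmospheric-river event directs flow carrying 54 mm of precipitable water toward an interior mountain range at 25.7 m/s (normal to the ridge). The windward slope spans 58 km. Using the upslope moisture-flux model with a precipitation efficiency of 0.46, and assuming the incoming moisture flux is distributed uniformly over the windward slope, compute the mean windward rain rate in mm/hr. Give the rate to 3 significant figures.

R ≈ 39.6 mm/hr

Incoming column moisture flux per unit ridge length: F = V × PW = 25.7 × 54 = 1387.8 mm·m/s.
Spread over the 58 km slope with efficiency ε = 0.46: R = ε·F/W = 0.46 × 1387.8 / 58000 m = 1.101e-02 mm/s.
R = 1.101e-02 × 3600 = 39.6 mm/hr.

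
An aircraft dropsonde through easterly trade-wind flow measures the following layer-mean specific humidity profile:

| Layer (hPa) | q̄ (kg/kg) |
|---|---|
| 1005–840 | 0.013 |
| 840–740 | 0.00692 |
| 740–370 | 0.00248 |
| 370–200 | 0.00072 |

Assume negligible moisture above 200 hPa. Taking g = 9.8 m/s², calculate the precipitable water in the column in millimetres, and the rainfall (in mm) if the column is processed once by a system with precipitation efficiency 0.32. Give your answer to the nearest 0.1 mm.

PW ≈ 39.6 mm; rainfall ≈ 12.7 mm

Precipitable water is the column-integrated vapour mass per unit area: PW = (1/g) Σ q̄ Δp, with q in kg/kg and Δp in Pa (1 kg/m² of water = 1 mm).
Layer 1005–840 hPa: Δp = 165 hPa = 16500 Pa, q̄ = 0.013 kg/kg → 0.013 × 16500 / 9.8 = 21.89 mm
Layer 840–740 hPa: Δp = 100 hPa = 10000 Pa, q̄ = 0.00692 kg/kg → 0.00692 × 10000 / 9.8 = 7.06 mm
Layer 740–370 hPa: Δp = 370 hPa = 37000 Pa, q̄ = 0.00248 kg/kg → 0.00248 × 37000 / 9.8 = 9.36 mm
Layer 370–200 hPa: Δp = 170 hPa = 17000 Pa, q̄ = 0.00072 kg/kg → 0.00072 × 17000 / 9.8 = 1.25 mm
PW = 21.89 + 7.06 + 9.36 + 1.25 = 39.56 ≈ 39.6 mm.
Rainfall = ε × PW = 0.32 × 39.6 = 12.7 mm.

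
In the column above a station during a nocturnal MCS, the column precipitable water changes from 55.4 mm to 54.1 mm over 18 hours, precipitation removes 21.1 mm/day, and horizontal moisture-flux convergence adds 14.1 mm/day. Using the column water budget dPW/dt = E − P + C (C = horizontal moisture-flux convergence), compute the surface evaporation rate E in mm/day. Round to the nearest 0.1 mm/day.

dPW/dt = (54.1 − 55.4) mm / (18/24 day) = -1.733 mm/day.
E = dPW/dt + P − C = (-1.733) + 21.1 − (14.1) = 5.3 mm/day.

E ≈ 5.3 mm/day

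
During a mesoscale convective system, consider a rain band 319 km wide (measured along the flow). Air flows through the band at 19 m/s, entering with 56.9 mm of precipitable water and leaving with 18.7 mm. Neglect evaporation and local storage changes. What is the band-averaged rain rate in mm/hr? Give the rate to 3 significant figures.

R ≈ 8.19 mm/hr

Column moisture flux per unit crosswind length is F = V × PW.
Inflow: F_in = 19 × 56.9 = 1081.1 mm·m/s
Outflow: F_out = 19 × 18.7 = 355.3 mm·m/s
Steady-state rate R = (F_in − F_out)/L = (1081.1 − 355.3) / 319000 m = 2.275e-03 mm/s.
R = 2.275e-03 × 3600 = 8.19 mm/hr.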